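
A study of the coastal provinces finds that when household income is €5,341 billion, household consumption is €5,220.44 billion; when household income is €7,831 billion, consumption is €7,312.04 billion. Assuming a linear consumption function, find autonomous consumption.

MPC = ΔC/ΔY = (7312.04 − 5220.44)/(7831 − 5341) = 2091.6/2490 = 0.84
a = C − MPC·Y = 5220.44 − 0.84(5341) = 5220.44 − 4486.44 = 734

a = 734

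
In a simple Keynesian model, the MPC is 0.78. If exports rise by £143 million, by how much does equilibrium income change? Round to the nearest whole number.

The multiplier is 1/(1 − MPC) = 1/0.22.
ΔY = 143/0.22 = 650.00 ≈ 650

ΔY ≈ 650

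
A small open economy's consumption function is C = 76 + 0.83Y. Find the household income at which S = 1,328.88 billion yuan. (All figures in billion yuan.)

Y = 8264

S = Y − C = -76 + 0.17Y
-76 + 0.17Y = 1328.88, so 0.17Y = 1404.88 and Y = 8264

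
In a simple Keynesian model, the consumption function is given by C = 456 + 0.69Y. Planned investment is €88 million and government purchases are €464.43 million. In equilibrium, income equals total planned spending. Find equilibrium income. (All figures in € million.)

Y = 3253

Y = C + I + G = 456 + 0.69Y + 88 + 464.43
Y − 0.69Y = 1008.43
0.31Y = 1008.43, so Y = 1008.43/0.31 = 3253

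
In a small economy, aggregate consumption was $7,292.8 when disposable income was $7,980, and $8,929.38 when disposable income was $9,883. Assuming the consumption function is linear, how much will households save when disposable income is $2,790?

MPC = (8929.38 − 7292.8)/(9883 − 7980) = 1636.58/1903 = 0.86
a = 7292.8 − 0.86(7980) = 7292.8 − 6862.8 = 430
C = 430 + 0.86(2790) = 2829.4
S = 2790 − 2829.4 = -39.4

S = -39.4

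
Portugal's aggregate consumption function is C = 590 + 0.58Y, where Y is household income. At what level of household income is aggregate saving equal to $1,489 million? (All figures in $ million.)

Y = 4950

S = Y − C = -590 + 0.42Y
-590 + 0.42Y = 1489, so 0.42Y = 2079 and Y = 4950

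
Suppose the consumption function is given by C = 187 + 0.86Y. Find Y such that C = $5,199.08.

Y = 5828

187 + 0.86Y = 5199.08
0.86Y = 5012.08, so Y = 5012.08/0.86 = 5828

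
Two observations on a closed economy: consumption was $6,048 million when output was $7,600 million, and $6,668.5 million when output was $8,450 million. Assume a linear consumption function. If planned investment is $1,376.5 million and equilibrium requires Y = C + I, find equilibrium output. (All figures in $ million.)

MPC = (6668.5 − 6048)/(8450 − 7600) = 620.5/850 = 0.73
a = 6048 − 0.73(7600) = 500
Equilibrium: Y = 500 + 0.73Y + 1376.5
0.27Y = 1876.5, so Y = 1876.5/0.27 = 6950

Y = 6950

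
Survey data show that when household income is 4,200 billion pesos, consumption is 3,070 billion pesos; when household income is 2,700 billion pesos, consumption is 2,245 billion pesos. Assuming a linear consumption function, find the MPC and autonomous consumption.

MPC = ΔC/ΔY = (3070 − 2245)/(4200 − 2700) = 825/1500 = 0.55
a = C − MPC·Y = 2245 − 0.55(2700) = 2245 − 1485 = 760

MPC = 0.55; a = 760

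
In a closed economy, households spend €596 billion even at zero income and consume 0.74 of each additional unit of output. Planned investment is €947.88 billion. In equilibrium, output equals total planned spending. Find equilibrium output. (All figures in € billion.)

Y = 5938

Y = C + I = 596 + 0.74Y + 947.88
Y − 0.74Y = 1543.88
0.26Y = 1543.88, so Y = 1543.88/0.26 = 5938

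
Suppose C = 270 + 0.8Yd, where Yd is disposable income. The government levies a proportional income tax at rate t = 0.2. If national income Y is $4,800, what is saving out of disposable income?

Yd = (1 − 0.2)(4800) = 0.8(4800) = 3840
C = 270 + 0.8(3840) = 270 + 3072 = 3342
S = Yd − C = 3840 − 3342 = 498

S = 498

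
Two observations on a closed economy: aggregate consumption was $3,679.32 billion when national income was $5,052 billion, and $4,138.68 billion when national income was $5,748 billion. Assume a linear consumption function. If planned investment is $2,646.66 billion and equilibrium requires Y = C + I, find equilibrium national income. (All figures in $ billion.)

MPC = (4138.68 − 3679.32)/(5748 − 5052) = 459.36/696 = 0.66
a = 3679.32 − 0.66(5052) = 345
Equilibrium: Y = 345 + 0.66Y + 2646.66
0.34Y = 2991.66, so Y = 2991.66/0.34 = 8799

Y = 8799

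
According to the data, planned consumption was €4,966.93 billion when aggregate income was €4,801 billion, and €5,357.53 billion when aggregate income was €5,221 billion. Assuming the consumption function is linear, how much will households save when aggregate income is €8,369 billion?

MPC = (5357.53 − 4966.93)/(5221 − 4801) = 390.6/420 = 0.93
a = 4966.93 − 0.93(4801) = 4966.93 − 4464.93 = 502
C = 502 + 0.93(8369) = 8285.17
S = 8369 − 8285.17 = 83.83

S = 83.83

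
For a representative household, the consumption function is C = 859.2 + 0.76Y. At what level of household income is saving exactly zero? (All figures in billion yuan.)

At break-even, C = Y: 859.2 + 0.76Y = Y
0.24Y = 859.2, so Y = 859.2/0.24 = 3580

Y = 3580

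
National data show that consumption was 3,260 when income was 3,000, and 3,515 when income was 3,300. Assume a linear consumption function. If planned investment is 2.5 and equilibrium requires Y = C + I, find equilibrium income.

Y = 4750

MPC = (3515 − 3260)/(3300 − 3000) = 255/300 = 0.85
a = 3260 − 0.85(3000) = 710
Equilibrium: Y = 710 + 0.85Y + 2.5
0.15Y = 712.5, so Y = 712.5/0.15 = 4750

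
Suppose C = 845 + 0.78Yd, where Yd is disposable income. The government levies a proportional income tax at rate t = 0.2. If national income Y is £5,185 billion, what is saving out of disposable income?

Yd = (1 − 0.2)(5185) = 0.8(5185) = 4148
C = 845 + 0.78(4148) = 845 + 3235.44 = 4080.44
S = Yd − C = 4148 − 4080.44 = 67.56

S = 67.56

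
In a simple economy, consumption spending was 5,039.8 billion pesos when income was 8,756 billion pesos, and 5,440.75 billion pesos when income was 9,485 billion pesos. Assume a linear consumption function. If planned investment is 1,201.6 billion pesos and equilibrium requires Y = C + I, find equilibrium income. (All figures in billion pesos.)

Y = 3168

MPC = (5440.75 − 5039.8)/(9485 − 8756) = 400.95/729 = 0.55
a = 5039.8 − 0.55(8756) = 224
Equilibrium: Y = 224 + 0.55Y + 1201.6
0.45Y = 1425.6, so Y = 1425.6/0.45 = 3168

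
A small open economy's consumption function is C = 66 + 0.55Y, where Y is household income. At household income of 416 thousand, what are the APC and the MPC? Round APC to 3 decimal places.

APC = 0.709; MPC = 0.55

MPC = 0.55 (the slope of the consumption function)
C = 66 + 0.55(416) = 294.8, so APC = 294.8/416 = 0.709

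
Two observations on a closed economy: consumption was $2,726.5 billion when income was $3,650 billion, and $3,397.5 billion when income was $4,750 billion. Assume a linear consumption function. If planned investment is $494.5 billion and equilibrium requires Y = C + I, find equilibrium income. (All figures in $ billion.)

MPC = (3397.5 − 2726.5)/(4750 − 3650) = 671/1100 = 0.61
a = 2726.5 − 0.61(3650) = 500
Equilibrium: Y = 500 + 0.61Y + 494.5
0.39Y = 994.5, so Y = 994.5/0.39 = 2550

Y = 2550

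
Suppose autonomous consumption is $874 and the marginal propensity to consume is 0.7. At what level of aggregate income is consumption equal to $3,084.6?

Y = 3158

874 + 0.7Y = 3084.6
0.7Y = 2210.6, so Y = 2210.6/0.7 = 3158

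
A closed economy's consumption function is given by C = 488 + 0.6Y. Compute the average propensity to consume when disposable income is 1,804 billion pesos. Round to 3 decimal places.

APC = 0.871

C = 488 + 0.6(1804) = 1570.4
APC = C/Y = 1570.4/1804 = 0.871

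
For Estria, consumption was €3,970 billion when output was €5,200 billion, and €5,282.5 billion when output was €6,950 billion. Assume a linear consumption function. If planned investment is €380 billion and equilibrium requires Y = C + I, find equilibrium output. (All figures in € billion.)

MPC = (5282.5 − 3970)/(6950 − 5200) = 1312.5/1750 = 0.75
a = 3970 − 0.75(5200) = 70
Equilibrium: Y = 70 + 0.75Y + 380
0.25Y = 450, so Y = 450/0.25 = 1800

Y = 1800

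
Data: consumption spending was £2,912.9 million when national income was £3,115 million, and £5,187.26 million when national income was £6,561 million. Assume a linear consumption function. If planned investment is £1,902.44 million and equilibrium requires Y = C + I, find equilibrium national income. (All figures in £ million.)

MPC = (5187.26 − 2912.9)/(6561 − 3115) = 2274.36/3446 = 0.66
a = 2912.9 − 0.66(3115) = 857
Equilibrium: Y = 857 + 0.66Y + 1902.44
0.34Y = 2759.44, so Y = 2759.44/0.34 = 8116

Y = 8116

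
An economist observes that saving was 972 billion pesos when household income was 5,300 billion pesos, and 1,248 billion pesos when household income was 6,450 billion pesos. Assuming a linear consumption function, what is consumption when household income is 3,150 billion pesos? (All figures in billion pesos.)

MPS = ΔS/ΔY = (1248 − 972)/(6450 − 5300) = 276/1150 = 0.24
MPC = 1 − MPS = 0.76
Autonomous saving = 972 − 0.24(5300) = -300, so a = 300
C = 300 + 0.76(3150) = 300 + 2394 = 2694

C = 2694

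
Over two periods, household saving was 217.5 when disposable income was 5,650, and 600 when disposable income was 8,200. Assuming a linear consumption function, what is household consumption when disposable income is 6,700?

C = 6325

MPS = ΔS/ΔY = (600 − 217.5)/(8200 − 5650) = 382.5/2550 = 0.15
MPC = 1 − MPS = 0.85
Autonomous saving = 217.5 − 0.15(5650) = -630, so a = 630
C = 630 + 0.85(6700) = 630 + 5695 = 6325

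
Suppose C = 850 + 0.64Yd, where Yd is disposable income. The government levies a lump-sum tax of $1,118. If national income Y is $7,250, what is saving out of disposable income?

Yd = Y − T = 7250 − 1118 = 6132
C = 850 + 0.64(6132) = 850 + 3924.48 = 4774.48
S = Yd − C = 6132 − 4774.48 = 1357.52

S = 1357.52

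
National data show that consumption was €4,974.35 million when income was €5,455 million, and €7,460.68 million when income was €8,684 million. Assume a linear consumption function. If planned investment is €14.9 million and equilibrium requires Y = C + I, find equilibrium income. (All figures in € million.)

MPC = (7460.68 − 4974.35)/(8684 − 5455) = 2486.33/3229 = 0.77
a = 4974.35 − 0.77(5455) = 774
Equilibrium: Y = 774 + 0.77Y + 14.9
0.23Y = 788.9, so Y = 788.9/0.23 = 3430

Y = 3430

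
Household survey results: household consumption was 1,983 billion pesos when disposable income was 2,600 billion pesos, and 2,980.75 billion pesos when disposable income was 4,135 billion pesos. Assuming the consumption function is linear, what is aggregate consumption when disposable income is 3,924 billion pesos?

C = 2843.6

MPC = (2980.75 − 1983)/(4135 − 2600) = 997.75/1535 = 0.65
a = 1983 − 0.65(2600) = 1983 − 1690 = 293
C = 293 + 0.65(3924) = 293 + 2550.6 = 2843.6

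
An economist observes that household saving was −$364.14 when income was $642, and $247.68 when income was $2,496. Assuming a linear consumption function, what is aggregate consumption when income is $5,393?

MPS = ΔS/ΔY = (247.68 − (-364.14))/(2496 − 642) = 611.82/1854 = 0.33
MPC = 1 − MPS = 0.67
Autonomous saving = -364.14 − 0.33(642) = -576, so a = 576
C = 576 + 0.67(5393) = 576 + 3613.31 = 4189.31

C = 4189.31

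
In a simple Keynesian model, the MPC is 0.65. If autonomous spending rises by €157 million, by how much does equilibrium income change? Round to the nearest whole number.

ΔY ≈ 449

The multiplier is 1/(1 − MPC) = 1/0.35.
ΔY = 157/0.35 = 448.57 ≈ 449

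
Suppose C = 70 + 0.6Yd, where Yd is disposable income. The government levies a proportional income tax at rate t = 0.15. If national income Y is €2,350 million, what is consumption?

Yd = (1 − 0.15)(2350) = 0.85(2350) = 1997.5
C = 70 + 0.6(1997.5) = 70 + 1198.5 = 1268.5

C = 1268.5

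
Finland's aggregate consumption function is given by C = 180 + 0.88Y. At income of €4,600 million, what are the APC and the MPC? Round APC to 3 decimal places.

MPC = 0.88 (the slope of the consumption function)
C = 180 + 0.88(4600) = 4228, so APC = 4228/4600 = 0.919

APC = 0.919; MPC = 0.88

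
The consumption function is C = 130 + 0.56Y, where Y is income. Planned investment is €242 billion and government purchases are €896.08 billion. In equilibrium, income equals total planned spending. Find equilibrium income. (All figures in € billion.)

Y = 2882

Y = C + I + G = 130 + 0.56Y + 242 + 896.08
Y − 0.56Y = 1268.08
0.44Y = 1268.08, so Y = 1268.08/0.44 = 2882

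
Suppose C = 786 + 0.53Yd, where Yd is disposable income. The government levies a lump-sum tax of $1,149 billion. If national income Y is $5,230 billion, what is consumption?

C = 2948.93

Yd = Y − T = 5230 − 1149 = 4081
C = 786 + 0.53(4081) = 786 + 2162.93 = 2948.93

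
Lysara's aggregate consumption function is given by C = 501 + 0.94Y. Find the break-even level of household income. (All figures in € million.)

At break-even, C = Y: 501 + 0.94Y = Y
0.06Y = 501, so Y = 501/0.06 = 8350

Y = 8350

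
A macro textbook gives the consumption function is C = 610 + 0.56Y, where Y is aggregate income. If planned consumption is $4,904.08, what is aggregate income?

610 + 0.56Y = 4904.08
0.56Y = 4294.08, so Y = 4294.08/0.56 = 7668

Y = 7668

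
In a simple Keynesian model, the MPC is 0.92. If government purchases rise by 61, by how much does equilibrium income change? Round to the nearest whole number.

The multiplier is 1/(1 − MPC) = 1/0.08.
ΔY = 61/0.08 = 762.50 ≈ 763

ΔY ≈ 763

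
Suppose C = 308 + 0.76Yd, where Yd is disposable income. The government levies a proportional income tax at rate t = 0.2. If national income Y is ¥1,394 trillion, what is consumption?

C = 1155.552

Yd = (1 − 0.2)(1394) = 0.8(1394) = 1115.2
C = 308 + 0.76(1115.2) = 308 + 847.552 = 1155.552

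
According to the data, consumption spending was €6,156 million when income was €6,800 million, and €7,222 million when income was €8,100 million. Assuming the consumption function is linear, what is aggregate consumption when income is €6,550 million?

C = 5951

MPC = (7222 − 6156)/(8100 − 6800) = 1066/1300 = 0.82
a = 6156 − 0.82(6800) = 6156 − 5576 = 580
C = 580 + 0.82(6550) = 580 + 5371 = 5951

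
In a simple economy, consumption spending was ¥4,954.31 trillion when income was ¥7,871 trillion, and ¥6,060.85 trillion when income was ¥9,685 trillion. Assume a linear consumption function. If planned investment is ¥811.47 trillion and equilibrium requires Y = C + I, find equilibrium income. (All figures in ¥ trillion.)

Y = 2473

MPC = (6060.85 − 4954.31)/(9685 − 7871) = 1106.54/1814 = 0.61
a = 4954.31 − 0.61(7871) = 153
Equilibrium: Y = 153 + 0.61Y + 811.47
0.39Y = 964.47, so Y = 964.47/0.39 = 2473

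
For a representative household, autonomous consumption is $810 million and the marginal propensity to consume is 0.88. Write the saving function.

S = -810 + 0.12Y

S = Y − C = Y − (810 + 0.88Y) = -810 + (1 − 0.88)Y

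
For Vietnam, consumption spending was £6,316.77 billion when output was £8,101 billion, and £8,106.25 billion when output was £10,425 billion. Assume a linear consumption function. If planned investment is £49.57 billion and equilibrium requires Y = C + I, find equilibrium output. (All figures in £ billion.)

Y = 559

MPC = (8106.25 − 6316.77)/(10425 − 8101) = 1789.48/2324 = 0.77
a = 6316.77 − 0.77(8101) = 79
Equilibrium: Y = 79 + 0.77Y + 49.57
0.23Y = 128.57, so Y = 128.57/0.23 = 559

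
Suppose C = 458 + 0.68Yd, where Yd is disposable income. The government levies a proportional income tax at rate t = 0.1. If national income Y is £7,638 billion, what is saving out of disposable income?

S = 1741.744

Yd = (1 − 0.1)(7638) = 0.9(7638) = 6874.2
C = 458 + 0.68(6874.2) = 458 + 4674.456 = 5132.456
S = Yd − C = 6874.2 − 5132.456 = 1741.744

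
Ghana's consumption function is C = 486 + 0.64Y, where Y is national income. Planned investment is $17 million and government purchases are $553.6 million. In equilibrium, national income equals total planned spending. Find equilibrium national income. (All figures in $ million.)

Y = 2935

Y = C + I + G = 486 + 0.64Y + 17 + 553.6
Y − 0.64Y = 1056.6
0.36Y = 1056.6, so Y = 1056.6/0.36 = 2935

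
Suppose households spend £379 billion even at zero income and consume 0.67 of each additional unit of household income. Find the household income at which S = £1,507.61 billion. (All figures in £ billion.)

Y = 5717

S = Y − C = -379 + 0.33Y
-379 + 0.33Y = 1507.61, so 0.33Y = 1886.61 and Y = 5717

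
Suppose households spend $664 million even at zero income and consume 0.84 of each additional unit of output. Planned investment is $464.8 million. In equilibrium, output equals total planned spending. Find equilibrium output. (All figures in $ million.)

Y = 7055

Y = C + I = 664 + 0.84Y + 464.8
Y − 0.84Y = 1128.8
0.16Y = 1128.8, so Y = 1128.8/0.16 = 7055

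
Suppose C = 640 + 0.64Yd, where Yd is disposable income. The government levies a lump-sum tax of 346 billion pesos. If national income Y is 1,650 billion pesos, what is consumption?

C = 1474.56

Yd = Y − T = 1650 − 346 = 1304
C = 640 + 0.64(1304) = 640 + 834.56 = 1474.56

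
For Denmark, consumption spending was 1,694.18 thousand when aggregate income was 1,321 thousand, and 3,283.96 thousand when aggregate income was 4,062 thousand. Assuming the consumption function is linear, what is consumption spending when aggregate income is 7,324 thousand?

C = 5175.92

MPC = (3283.96 − 1694.18)/(4062 − 1321) = 1589.78/2741 = 0.58
a = 1694.18 − 0.58(1321) = 1694.18 − 766.18 = 928
C = 928 + 0.58(7324) = 928 + 4247.92 = 5175.92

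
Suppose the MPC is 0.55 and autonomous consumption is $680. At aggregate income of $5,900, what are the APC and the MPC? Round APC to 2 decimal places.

MPC = 0.55 (the slope of the consumption function)
C = 680 + 0.55(5900) = 3925, so APC = 3925/5900 = 0.67

APC = 0.67; MPC = 0.55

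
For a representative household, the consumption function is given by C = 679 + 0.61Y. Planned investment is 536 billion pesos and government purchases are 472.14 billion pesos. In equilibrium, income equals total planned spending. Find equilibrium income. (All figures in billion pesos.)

Y = 4326

Y = C + I + G = 679 + 0.61Y + 536 + 472.14
Y − 0.61Y = 1687.14
0.39Y = 1687.14, so Y = 1687.14/0.39 = 4326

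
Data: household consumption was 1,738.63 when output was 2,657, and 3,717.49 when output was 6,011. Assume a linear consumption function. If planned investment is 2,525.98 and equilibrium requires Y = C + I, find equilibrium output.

Y = 6578

MPC = (3717.49 − 1738.63)/(6011 − 2657) = 1978.86/3354 = 0.59
a = 1738.63 − 0.59(2657) = 171
Equilibrium: Y = 171 + 0.59Y + 2525.98
0.41Y = 2696.98, so Y = 2696.98/0.41 = 6578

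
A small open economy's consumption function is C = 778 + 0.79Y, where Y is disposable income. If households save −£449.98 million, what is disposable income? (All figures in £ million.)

S = Y − C = -778 + 0.21Y
-778 + 0.21Y = -449.98, so 0.21Y = 328.02 and Y = 1562

Y = 1562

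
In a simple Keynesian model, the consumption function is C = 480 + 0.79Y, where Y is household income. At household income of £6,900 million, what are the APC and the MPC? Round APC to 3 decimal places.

MPC = 0.79 (the slope of the consumption function)
C = 480 + 0.79(6900) = 5931, so APC = 5931/6900 = 0.860

APC = 0.860; MPC = 0.79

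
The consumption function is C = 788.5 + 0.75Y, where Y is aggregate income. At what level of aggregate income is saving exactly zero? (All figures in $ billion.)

Y = 3154

At break-even, C = Y: 788.5 + 0.75Y = Y
0.25Y = 788.5, so Y = 788.5/0.25 = 3154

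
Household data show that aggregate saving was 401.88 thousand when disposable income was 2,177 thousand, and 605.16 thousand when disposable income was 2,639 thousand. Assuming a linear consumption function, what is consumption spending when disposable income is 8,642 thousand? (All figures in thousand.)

MPS = ΔS/ΔY = (605.16 − 401.88)/(2639 − 2177) = 203.28/462 = 0.44
MPC = 1 − MPS = 0.56
Autonomous saving = 401.88 − 0.44(2177) = -556, so a = 556
C = 556 + 0.56(8642) = 556 + 4839.52 = 5395.52

C = 5395.52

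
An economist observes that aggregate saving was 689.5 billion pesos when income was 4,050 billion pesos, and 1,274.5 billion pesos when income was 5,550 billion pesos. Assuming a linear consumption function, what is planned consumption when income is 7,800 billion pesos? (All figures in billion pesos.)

C = 5648

MPS = ΔS/ΔY = (1274.5 − 689.5)/(5550 − 4050) = 585/1500 = 0.39
MPC = 1 − MPS = 0.61
Autonomous saving = 689.5 − 0.39(4050) = -890, so a = 890
C = 890 + 0.61(7800) = 890 + 4758 = 5648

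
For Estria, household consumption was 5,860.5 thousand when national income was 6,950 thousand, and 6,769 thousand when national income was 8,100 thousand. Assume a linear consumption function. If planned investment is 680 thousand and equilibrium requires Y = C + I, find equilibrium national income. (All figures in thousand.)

Y = 5000

MPC = (6769 − 5860.5)/(8100 − 6950) = 908.5/1150 = 0.79
a = 5860.5 − 0.79(6950) = 370
Equilibrium: Y = 370 + 0.79Y + 680
0.21Y = 1050, so Y = 1050/0.21 = 5000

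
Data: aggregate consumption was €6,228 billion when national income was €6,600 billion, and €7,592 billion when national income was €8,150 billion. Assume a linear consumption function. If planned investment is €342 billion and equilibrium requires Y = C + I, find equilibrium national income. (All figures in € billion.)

MPC = (7592 − 6228)/(8150 − 6600) = 1364/1550 = 0.88
a = 6228 − 0.88(6600) = 420
Equilibrium: Y = 420 + 0.88Y + 342
0.12Y = 762, so Y = 762/0.12 = 6350

Y = 6350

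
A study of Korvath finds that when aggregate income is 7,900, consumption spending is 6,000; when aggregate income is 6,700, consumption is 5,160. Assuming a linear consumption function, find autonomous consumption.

a = 470

MPC = ΔC/ΔY = (6000 − 5160)/(7900 − 6700) = 840/1200 = 0.7
a = C − MPC·Y = 5160 − 0.7(6700) = 5160 − 4690 = 470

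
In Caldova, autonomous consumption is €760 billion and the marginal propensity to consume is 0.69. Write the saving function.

S = Y − C = Y − (760 + 0.69Y) = -760 + (1 − 0.69)Y

S = -760 + 0.31Y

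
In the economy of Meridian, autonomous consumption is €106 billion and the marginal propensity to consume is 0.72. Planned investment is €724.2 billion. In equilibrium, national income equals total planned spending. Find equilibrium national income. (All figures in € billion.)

Y = C + I = 106 + 0.72Y + 724.2
Y − 0.72Y = 830.2
0.28Y = 830.2, so Y = 830.2/0.28 = 2965

Y = 2965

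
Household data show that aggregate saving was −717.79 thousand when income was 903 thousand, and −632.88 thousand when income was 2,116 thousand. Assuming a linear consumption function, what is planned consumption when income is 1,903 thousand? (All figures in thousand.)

C = 2550.79

MPS = ΔS/ΔY = (-632.88 − (-717.79))/(2116 − 903) = 84.91/1213 = 0.07
MPC = 1 − MPS = 0.93
Autonomous saving = -717.79 − 0.07(903) = -781, so a = 781
C = 781 + 0.93(1903) = 781 + 1769.79 = 2550.79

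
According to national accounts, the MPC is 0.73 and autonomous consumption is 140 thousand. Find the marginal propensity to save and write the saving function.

MPS = 0.27; S = -140 + 0.27Y

MPS = 1 − MPC = 1 − 0.73 = 0.27
S = Y − C = -140 + 0.27Y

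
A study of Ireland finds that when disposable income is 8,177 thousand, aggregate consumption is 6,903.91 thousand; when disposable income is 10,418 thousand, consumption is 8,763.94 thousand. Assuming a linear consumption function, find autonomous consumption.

a = 117

MPC = ΔC/ΔY = (8763.94 − 6903.91)/(10418 − 8177) = 1860.03/2241 = 0.83
a = C − MPC·Y = 6903.91 − 0.83(8177) = 6903.91 − 6786.91 = 117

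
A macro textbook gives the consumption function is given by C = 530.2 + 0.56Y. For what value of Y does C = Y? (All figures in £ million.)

Y = 1205

At break-even, C = Y: 530.2 + 0.56Y = Y
0.44Y = 530.2, so Y = 530.2/0.44 = 1205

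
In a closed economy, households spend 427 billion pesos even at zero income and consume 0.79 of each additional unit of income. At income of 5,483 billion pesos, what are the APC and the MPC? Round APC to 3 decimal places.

MPC = 0.79 (the slope of the consumption function)
C = 427 + 0.79(5483) = 4758.57, so APC = 4758.57/5483 = 0.868

APC = 0.868; MPC = 0.79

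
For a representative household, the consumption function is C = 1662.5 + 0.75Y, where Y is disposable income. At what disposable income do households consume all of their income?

Y = 6650

At break-even, C = Y: 1662.5 + 0.75Y = Y
0.25Y = 1662.5, so Y = 1662.5/0.25 = 6650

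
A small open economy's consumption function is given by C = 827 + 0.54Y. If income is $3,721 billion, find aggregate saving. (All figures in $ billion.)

C = 827 + 0.54(3721) = 827 + 2009.34 = 2836.34
S = Y − C = 3721 − 2836.34 = 884.66

S = 884.66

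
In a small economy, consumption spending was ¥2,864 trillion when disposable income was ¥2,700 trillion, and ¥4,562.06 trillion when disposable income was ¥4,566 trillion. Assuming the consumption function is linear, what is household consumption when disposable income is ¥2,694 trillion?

C = 2858.54

MPC = (4562.06 − 2864)/(4566 − 2700) = 1698.06/1866 = 0.91
a = 2864 − 0.91(2700) = 2864 − 2457 = 407
C = 407 + 0.91(2694) = 407 + 2451.54 = 2858.54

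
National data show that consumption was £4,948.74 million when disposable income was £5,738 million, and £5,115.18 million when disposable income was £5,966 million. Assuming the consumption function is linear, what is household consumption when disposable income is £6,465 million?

MPC = (5115.18 − 4948.74)/(5966 − 5738) = 166.44/228 = 0.73
a = 4948.74 − 0.73(5738) = 4948.74 − 4188.74 = 760
C = 760 + 0.73(6465) = 760 + 4719.45 = 5479.45

C = 5479.45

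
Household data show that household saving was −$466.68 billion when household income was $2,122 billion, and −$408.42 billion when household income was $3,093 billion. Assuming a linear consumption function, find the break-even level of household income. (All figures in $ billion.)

Y = 9900

MPS = ΔS/ΔY = (-408.42 − (-466.68))/(3093 − 2122) = 58.26/971 = 0.06
MPC = 1 − MPS = 0.94
From S(2122) = -466.68: −a + 0.06(2122) = -466.68, so a = 127.32 − (-466.68) = 594
Break-even (S = 0): Y = a/MPS = 594/0.06 = 9900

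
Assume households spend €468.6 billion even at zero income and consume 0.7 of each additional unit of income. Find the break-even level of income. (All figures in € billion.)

At break-even, C = Y: 468.6 + 0.7Y = Y
0.3Y = 468.6, so Y = 468.6/0.3 = 1562

Y = 1562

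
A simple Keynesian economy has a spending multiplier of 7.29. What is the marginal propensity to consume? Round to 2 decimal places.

k = 1/(1 − MPC), so 1 − MPC = 1/k = 1/7.29 = 0.1372
MPC = 1 − 0.1372 = 0.86

MPC = 0.86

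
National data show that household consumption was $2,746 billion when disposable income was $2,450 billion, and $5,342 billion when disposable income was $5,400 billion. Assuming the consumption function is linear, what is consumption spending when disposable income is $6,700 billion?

MPC = (5342 − 2746)/(5400 − 2450) = 2596/2950 = 0.88
a = 2746 − 0.88(2450) = 2746 − 2156 = 590
C = 590 + 0.88(6700) = 590 + 5896 = 6486

C = 6486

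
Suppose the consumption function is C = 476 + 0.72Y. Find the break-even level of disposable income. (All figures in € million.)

Y = 1700

At break-even, C = Y: 476 + 0.72Y = Y
0.28Y = 476, so Y = 476/0.28 = 1700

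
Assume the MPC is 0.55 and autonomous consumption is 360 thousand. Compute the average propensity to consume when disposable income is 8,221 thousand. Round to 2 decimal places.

C = 360 + 0.55(8221) = 4881.55
APC = C/Y = 4881.55/8221 = 0.59

APC = 0.59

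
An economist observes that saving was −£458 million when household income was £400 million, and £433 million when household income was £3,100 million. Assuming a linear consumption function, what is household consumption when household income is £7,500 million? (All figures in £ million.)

C = 5615

MPS = ΔS/ΔY = (433 − (-458))/(3100 − 400) = 891/2700 = 0.33
MPC = 1 − MPS = 0.67
Autonomous saving = -458 − 0.33(400) = -590, so a = 590
C = 590 + 0.67(7500) = 590 + 5025 = 5615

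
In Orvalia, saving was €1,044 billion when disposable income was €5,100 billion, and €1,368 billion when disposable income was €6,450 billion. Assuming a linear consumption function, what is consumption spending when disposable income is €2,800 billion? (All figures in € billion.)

MPS = ΔS/ΔY = (1368 − 1044)/(6450 − 5100) = 324/1350 = 0.24
MPC = 1 − MPS = 0.76
Autonomous saving = 1044 − 0.24(5100) = -180, so a = 180
C = 180 + 0.76(2800) = 180 + 2128 = 2308

C = 2308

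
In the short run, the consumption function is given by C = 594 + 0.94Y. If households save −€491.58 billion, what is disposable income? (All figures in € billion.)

Y = 1707

S = Y − C = -594 + 0.06Y
-594 + 0.06Y = -491.58, so 0.06Y = 102.42 and Y = 1707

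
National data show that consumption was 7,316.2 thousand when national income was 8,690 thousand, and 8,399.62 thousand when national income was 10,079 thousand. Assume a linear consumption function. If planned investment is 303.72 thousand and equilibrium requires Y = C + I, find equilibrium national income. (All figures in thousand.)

MPC = (8399.62 − 7316.2)/(10079 − 8690) = 1083.42/1389 = 0.78
a = 7316.2 − 0.78(8690) = 538
Equilibrium: Y = 538 + 0.78Y + 303.72
0.22Y = 841.72, so Y = 841.72/0.22 = 3826

Y = 3826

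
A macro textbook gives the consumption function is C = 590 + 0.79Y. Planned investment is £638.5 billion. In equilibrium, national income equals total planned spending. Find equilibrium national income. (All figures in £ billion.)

Y = C + I = 590 + 0.79Y + 638.5
Y − 0.79Y = 1228.5
0.21Y = 1228.5, so Y = 1228.5/0.21 = 5850

Y = 5850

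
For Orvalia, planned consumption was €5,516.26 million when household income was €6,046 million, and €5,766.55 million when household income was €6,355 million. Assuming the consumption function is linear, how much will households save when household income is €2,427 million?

MPC = (5766.55 − 5516.26)/(6355 − 6046) = 250.29/309 = 0.81
a = 5516.26 − 0.81(6046) = 5516.26 − 4897.26 = 619
C = 619 + 0.81(2427) = 2584.87
S = 2427 − 2584.87 = -157.87

S = -157.87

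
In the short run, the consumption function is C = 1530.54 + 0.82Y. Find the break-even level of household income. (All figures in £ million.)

Y = 8503

At break-even, C = Y: 1530.54 + 0.82Y = Y
0.18Y = 1530.54, so Y = 1530.54/0.18 = 8503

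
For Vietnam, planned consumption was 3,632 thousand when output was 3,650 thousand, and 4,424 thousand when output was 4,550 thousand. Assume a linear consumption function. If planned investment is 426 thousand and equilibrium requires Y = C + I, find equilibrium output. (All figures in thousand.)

MPC = (4424 − 3632)/(4550 − 3650) = 792/900 = 0.88
a = 3632 − 0.88(3650) = 420
Equilibrium: Y = 420 + 0.88Y + 426
0.12Y = 846, so Y = 846/0.12 = 7050

Y = 7050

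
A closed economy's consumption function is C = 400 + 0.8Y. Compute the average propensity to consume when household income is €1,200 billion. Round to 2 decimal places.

APC = 1.13

C = 400 + 0.8(1200) = 1360
APC = C/Y = 1360/1200 = 1.13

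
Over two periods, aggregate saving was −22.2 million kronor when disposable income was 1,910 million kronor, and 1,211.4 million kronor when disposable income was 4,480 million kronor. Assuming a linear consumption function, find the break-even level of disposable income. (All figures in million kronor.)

MPS = ΔS/ΔY = (1211.4 − (-22.2))/(4480 − 1910) = 1233.6/2570 = 0.48
MPC = 1 − MPS = 0.52
From S(1910) = -22.2: −a + 0.48(1910) = -22.2, so a = 916.8 − (-22.2) = 939
Break-even (S = 0): Y = a/MPS = 939/0.48 = 1956.25

Y = 1956.25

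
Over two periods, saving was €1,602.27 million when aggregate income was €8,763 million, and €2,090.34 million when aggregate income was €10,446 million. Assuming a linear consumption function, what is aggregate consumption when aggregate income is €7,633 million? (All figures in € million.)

MPS = ΔS/ΔY = (2090.34 − 1602.27)/(10446 − 8763) = 488.07/1683 = 0.29
MPC = 1 − MPS = 0.71
Autonomous saving = 1602.27 − 0.29(8763) = -939, so a = 939
C = 939 + 0.71(7633) = 939 + 5419.43 = 6358.43

C = 6358.43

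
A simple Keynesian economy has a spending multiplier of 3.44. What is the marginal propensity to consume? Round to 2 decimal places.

MPC = 0.71

k = 1/(1 − MPC), so 1 − MPC = 1/k = 1/3.44 = 0.2907
MPC = 1 − 0.2907 = 0.71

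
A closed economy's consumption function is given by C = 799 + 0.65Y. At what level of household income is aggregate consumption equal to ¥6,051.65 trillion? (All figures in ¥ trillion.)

Y = 8081

799 + 0.65Y = 6051.65
0.65Y = 5252.65, so Y = 5252.65/0.65 = 8081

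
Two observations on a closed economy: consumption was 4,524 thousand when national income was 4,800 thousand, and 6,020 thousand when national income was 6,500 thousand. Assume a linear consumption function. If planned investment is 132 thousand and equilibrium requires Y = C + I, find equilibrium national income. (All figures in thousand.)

MPC = (6020 − 4524)/(6500 − 4800) = 1496/1700 = 0.88
a = 4524 − 0.88(4800) = 300
Equilibrium: Y = 300 + 0.88Y + 132
0.12Y = 432, so Y = 432/0.12 = 3600

Y = 3600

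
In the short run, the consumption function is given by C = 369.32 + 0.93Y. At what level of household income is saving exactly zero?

Y = 5276

At break-even, C = Y: 369.32 + 0.93Y = Y
0.07Y = 369.32, so Y = 369.32/0.07 = 5276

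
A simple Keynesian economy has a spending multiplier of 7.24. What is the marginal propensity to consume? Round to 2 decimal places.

MPC = 0.86

k = 1/(1 − MPC), so 1 − MPC = 1/k = 1/7.24 = 0.1381
MPC = 1 − 0.1381 = 0.86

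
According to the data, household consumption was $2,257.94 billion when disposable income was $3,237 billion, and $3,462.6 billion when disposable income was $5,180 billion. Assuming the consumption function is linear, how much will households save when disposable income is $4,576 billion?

S = 1487.88

MPC = (3462.6 − 2257.94)/(5180 − 3237) = 1204.66/1943 = 0.62
a = 2257.94 − 0.62(3237) = 2257.94 − 2006.94 = 251
C = 251 + 0.62(4576) = 3088.12
S = 4576 − 3088.12 = 1487.88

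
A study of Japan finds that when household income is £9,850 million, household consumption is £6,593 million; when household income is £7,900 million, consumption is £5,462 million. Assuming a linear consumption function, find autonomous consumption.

a = 880

MPC = ΔC/ΔY = (6593 − 5462)/(9850 − 7900) = 1131/1950 = 0.58
a = C − MPC·Y = 5462 − 0.58(7900) = 5462 − 4582 = 880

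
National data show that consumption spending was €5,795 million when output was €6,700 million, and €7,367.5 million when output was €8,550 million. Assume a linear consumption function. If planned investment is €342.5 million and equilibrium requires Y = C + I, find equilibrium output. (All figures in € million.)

MPC = (7367.5 − 5795)/(8550 − 6700) = 1572.5/1850 = 0.85
a = 5795 − 0.85(6700) = 100
Equilibrium: Y = 100 + 0.85Y + 342.5
0.15Y = 442.5, so Y = 442.5/0.15 = 2950

Y = 2950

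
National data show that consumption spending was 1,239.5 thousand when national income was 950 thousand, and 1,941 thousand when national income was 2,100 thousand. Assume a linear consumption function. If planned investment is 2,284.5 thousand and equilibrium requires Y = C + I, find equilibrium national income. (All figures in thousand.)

MPC = (1941 − 1239.5)/(2100 − 950) = 701.5/1150 = 0.61
a = 1239.5 − 0.61(950) = 660
Equilibrium: Y = 660 + 0.61Y + 2284.5
0.39Y = 2944.5, so Y = 2944.5/0.39 = 7550

Y = 7550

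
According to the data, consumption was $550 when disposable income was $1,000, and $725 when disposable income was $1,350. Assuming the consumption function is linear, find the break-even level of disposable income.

Y = 100

MPC = (725 − 550)/(1350 − 1000) = 175/350 = 0.5
a = 550 − 0.5(1000) = 550 − 500 = 50
Break-even: Y = a/(1−MPC) = 50/0.5 = 100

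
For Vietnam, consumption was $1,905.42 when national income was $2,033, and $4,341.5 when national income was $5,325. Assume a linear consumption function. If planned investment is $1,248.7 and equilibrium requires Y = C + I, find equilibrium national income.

Y = 6345

MPC = (4341.5 − 1905.42)/(5325 − 2033) = 2436.08/3292 = 0.74
a = 1905.42 − 0.74(2033) = 401
Equilibrium: Y = 401 + 0.74Y + 1248.7
0.26Y = 1649.7, so Y = 1649.7/0.26 = 6345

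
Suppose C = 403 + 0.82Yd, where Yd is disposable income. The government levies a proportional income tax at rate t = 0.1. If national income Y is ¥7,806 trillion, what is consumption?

Yd = (1 − 0.1)(7806) = 0.9(7806) = 7025.4
C = 403 + 0.82(7025.4) = 403 + 5760.828 = 6163.828

C = 6163.828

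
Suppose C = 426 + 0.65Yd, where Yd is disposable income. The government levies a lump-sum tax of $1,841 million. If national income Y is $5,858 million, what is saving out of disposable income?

S = 979.95

Yd = Y − T = 5858 − 1841 = 4017
C = 426 + 0.65(4017) = 426 + 2611.05 = 3037.05
S = Yd − C = 4017 − 3037.05 = 979.95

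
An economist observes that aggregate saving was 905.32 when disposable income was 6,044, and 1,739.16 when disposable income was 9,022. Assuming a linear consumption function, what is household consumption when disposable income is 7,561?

MPS = ΔS/ΔY = (1739.16 − 905.32)/(9022 − 6044) = 833.84/2978 = 0.28
MPC = 1 − MPS = 0.72
Autonomous saving = 905.32 − 0.28(6044) = -787, so a = 787
C = 787 + 0.72(7561) = 787 + 5443.92 = 6230.92

C = 6230.92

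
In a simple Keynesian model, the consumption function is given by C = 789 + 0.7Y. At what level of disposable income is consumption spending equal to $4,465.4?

789 + 0.7Y = 4465.4
0.7Y = 3676.4, so Y = 3676.4/0.7 = 5252

Y = 5252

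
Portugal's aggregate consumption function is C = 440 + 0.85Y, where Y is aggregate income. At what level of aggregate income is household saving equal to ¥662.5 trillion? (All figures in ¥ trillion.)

S = Y − C = -440 + 0.15Y
-440 + 0.15Y = 662.5, so 0.15Y = 1102.5 and Y = 7350

Y = 7350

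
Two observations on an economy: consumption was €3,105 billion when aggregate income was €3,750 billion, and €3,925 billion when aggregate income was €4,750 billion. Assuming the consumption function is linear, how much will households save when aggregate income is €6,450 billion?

MPC = (3925 − 3105)/(4750 − 3750) = 820/1000 = 0.82
a = 3105 − 0.82(3750) = 3105 − 3075 = 30
C = 30 + 0.82(6450) = 5319
S = 6450 − 5319 = 1131

S = 1131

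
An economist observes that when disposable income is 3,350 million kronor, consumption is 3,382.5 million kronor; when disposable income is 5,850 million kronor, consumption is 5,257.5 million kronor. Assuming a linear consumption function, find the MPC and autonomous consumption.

MPC = 0.75; a = 870

MPC = ΔC/ΔY = (5257.5 − 3382.5)/(5850 − 3350) = 1875/2500 = 0.75
a = C − MPC·Y = 3382.5 − 0.75(3350) = 3382.5 − 2512.5 = 870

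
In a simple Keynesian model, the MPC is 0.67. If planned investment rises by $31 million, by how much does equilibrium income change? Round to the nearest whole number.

ΔY ≈ 94

The multiplier is 1/(1 − MPC) = 1/0.33.
ΔY = 31/0.33 = 93.94 ≈ 94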